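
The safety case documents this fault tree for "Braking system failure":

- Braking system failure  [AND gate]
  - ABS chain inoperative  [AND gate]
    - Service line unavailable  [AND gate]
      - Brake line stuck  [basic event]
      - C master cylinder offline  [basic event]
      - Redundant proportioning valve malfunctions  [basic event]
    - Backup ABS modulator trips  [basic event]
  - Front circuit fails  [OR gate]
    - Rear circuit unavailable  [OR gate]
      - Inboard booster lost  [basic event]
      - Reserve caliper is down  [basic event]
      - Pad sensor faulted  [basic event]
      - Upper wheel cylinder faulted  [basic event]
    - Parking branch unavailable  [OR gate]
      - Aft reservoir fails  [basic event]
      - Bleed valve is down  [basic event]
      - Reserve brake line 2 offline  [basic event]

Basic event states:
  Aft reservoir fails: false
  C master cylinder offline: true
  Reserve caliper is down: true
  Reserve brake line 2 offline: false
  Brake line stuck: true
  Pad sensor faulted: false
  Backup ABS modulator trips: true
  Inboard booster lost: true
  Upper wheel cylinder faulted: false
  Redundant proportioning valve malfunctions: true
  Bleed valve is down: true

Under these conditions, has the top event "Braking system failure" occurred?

Yes

Service line unavailable [AND]: Brake line stuck=occurs, C master cylinder offline=occurs, Redundant proportioning valve malfunctions=occurs → all inputs occur → occurs.
ABS chain inoperative [AND]: Service line unavailable=occurs, Backup ABS modulator trips=occurs → all inputs occur → occurs.
Rear circuit unavailable [OR]: Inboard booster lost=occurs, Reserve caliper is down=occurs, Pad sensor faulted=not, Upper wheel cylinder faulted=not → at least one input occurs → occurs.
Parking branch unavailable [OR]: Aft reservoir fails=not, Bleed valve is down=occurs, Reserve brake line 2 offline=not → at least one input occurs → occurs.
Front circuit fails [OR]: Rear circuit unavailable=occurs, Parking branch unavailable=occurs → at least one input occurs → occurs.
Braking system failure [AND]: ABS chain inoperative=occurs, Front circuit fails=occurs → all inputs occur → occurs.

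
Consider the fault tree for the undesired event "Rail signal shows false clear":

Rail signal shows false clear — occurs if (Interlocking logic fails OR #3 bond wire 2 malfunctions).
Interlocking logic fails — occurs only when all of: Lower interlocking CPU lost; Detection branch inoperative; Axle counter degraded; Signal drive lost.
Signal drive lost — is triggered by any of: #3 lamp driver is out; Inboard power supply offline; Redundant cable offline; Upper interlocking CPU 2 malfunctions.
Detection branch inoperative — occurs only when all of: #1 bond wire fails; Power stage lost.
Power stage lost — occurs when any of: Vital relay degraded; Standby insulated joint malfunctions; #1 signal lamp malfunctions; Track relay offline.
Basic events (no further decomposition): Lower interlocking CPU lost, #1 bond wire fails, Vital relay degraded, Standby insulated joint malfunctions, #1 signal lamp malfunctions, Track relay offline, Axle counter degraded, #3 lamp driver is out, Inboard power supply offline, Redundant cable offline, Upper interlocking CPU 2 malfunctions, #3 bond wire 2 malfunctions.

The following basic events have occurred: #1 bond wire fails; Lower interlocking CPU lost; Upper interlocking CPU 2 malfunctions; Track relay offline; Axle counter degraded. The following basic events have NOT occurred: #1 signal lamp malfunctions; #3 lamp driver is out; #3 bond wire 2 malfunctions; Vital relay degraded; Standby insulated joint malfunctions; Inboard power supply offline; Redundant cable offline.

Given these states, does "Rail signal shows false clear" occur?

Yes

Power stage lost [OR]: Vital relay degraded=not, Standby insulated joint malfunctions=not, #1 signal lamp malfunctions=not, Track relay offline=occurs → at least one input occurs → occurs.
Detection branch inoperative [AND]: #1 bond wire fails=occurs, Power stage lost=occurs → all inputs occur → occurs.
Signal drive lost [OR]: #3 lamp driver is out=not, Inboard power supply offline=not, Redundant cable offline=not, Upper interlocking CPU 2 malfunctions=occurs → at least one input occurs → occurs.
Interlocking logic fails [AND]: Lower interlocking CPU lost=occurs, Detection branch inoperative=occurs, Axle counter degraded=occurs, Signal drive lost=occurs → all inputs occur → occurs.
Rail signal shows false clear [OR]: Interlocking logic fails=occurs, #3 bond wire 2 malfunctions=not → at least one input occurs → occurs.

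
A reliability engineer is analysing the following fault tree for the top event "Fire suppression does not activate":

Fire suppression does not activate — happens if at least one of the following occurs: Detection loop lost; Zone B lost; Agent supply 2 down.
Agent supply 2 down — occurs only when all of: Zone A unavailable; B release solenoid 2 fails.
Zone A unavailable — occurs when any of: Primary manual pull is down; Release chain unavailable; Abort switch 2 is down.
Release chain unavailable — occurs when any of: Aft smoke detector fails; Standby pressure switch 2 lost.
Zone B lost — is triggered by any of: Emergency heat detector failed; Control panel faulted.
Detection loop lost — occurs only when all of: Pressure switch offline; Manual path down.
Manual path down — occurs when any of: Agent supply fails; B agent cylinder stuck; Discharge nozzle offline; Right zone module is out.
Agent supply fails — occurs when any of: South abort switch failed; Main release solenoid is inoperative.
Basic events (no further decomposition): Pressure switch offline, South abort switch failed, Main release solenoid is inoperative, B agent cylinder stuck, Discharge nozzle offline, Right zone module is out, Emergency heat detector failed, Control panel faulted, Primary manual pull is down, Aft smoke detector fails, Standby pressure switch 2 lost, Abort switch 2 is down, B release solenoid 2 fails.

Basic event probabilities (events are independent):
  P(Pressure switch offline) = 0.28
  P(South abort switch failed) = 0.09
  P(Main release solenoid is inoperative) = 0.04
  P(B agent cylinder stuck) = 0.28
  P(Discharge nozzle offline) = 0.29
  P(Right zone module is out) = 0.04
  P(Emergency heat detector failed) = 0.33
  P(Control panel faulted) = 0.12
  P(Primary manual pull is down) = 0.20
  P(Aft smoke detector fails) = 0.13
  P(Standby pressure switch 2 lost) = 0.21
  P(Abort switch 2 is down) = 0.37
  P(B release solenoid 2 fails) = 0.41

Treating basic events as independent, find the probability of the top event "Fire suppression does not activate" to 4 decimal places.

P(Agent supply fails) [OR] = 1 − (1−0.09) × (1−0.04) = 0.126400
P(Manual path down) [OR] = 1 − (1−0.126400) × (1−0.28) × (1−0.29) × (1−0.04) = 0.571279
P(Detection loop lost) [AND] = 0.28 × 0.571279 = 0.159958
P(Zone B lost) [OR] = 1 − (1−0.33) × (1−0.12) = 0.410400
P(Release chain unavailable) [OR] = 1 − (1−0.13) × (1−0.21) = 0.312700
P(Zone A unavailable) [OR] = 1 − (1−0.20) × (1−0.312700) × (1−0.37) = 0.653601
P(Agent supply 2 down) [AND] = 0.653601 × 0.41 = 0.267976
P(Fire suppression does not activate) [OR] = 1 − (1−0.159958) × (1−0.410400) × (1−0.267976) = 0.637437
Rounded to 4 decimal places: P(Fire suppression does not activate) ≈ 0.6374.

0.6374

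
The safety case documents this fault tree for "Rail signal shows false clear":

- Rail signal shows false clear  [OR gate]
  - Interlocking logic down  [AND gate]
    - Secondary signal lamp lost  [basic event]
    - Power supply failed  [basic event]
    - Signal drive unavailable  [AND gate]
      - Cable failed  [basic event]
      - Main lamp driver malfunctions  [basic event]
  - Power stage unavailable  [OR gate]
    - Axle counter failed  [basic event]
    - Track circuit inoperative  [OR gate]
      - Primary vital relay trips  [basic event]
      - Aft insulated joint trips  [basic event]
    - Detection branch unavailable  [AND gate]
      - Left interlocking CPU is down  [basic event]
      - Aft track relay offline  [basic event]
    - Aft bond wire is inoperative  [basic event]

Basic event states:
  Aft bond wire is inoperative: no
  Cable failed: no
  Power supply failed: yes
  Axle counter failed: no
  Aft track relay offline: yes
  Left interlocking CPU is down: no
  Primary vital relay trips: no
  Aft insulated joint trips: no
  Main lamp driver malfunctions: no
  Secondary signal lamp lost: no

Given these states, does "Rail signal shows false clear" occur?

No

Signal drive unavailable [AND]: Cable failed=not, Main lamp driver malfunctions=not → not all inputs occur → does not occur.
Interlocking logic down [AND]: Secondary signal lamp lost=not, Power supply failed=occurs, Signal drive unavailable=not → not all inputs occur → does not occur.
Track circuit inoperative [OR]: Primary vital relay trips=not, Aft insulated joint trips=not → no input occurs → does not occur.
Detection branch unavailable [AND]: Left interlocking CPU is down=not, Aft track relay offline=occurs → not all inputs occur → does not occur.
Power stage unavailable [OR]: Axle counter failed=not, Track circuit inoperative=not, Detection branch unavailable=not, Aft bond wire is inoperative=not → no input occurs → does not occur.
Rail signal shows false clear [OR]: Interlocking logic down=not, Power stage unavailable=not → no input occurs → does not occur.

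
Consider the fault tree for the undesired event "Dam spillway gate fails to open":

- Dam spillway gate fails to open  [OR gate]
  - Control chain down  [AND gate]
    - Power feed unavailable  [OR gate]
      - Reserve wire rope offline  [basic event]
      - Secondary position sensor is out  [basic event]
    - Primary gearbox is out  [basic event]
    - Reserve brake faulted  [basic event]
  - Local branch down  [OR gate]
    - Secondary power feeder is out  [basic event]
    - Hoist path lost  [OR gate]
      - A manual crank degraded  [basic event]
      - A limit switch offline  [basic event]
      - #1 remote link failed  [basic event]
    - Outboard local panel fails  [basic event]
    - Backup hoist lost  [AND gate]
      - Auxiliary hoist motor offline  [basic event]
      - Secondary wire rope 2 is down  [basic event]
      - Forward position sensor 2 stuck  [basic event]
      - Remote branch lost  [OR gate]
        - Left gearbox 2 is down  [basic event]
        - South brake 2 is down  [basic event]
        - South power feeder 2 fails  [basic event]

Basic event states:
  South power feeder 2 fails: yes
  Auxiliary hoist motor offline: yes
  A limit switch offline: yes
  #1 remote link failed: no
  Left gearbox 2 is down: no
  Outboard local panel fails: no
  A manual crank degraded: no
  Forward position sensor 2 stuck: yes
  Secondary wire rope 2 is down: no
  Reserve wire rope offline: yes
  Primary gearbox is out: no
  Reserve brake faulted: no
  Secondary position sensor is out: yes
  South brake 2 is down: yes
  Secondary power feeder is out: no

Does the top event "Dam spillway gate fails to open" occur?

Yes

Power feed unavailable [OR]: Reserve wire rope offline=occurs, Secondary position sensor is out=occurs → at least one input occurs → occurs.
Control chain down [AND]: Power feed unavailable=occurs, Primary gearbox is out=not, Reserve brake faulted=not → not all inputs occur → does not occur.
Hoist path lost [OR]: A manual crank degraded=not, A limit switch offline=occurs, #1 remote link failed=not → at least one input occurs → occurs.
Remote branch lost [OR]: Left gearbox 2 is down=not, South brake 2 is down=occurs, South power feeder 2 fails=occurs → at least one input occurs → occurs.
Backup hoist lost [AND]: Auxiliary hoist motor offline=occurs, Secondary wire rope 2 is down=not, Forward position sensor 2 stuck=occurs, Remote branch lost=occurs → not all inputs occur → does not occur.
Local branch down [OR]: Secondary power feeder is out=not, Hoist path lost=occurs, Outboard local panel fails=not, Backup hoist lost=not → at least one input occurs → occurs.
Dam spillway gate fails to open [OR]: Control chain down=not, Local branch down=occurs → at least one input occurs → occurs.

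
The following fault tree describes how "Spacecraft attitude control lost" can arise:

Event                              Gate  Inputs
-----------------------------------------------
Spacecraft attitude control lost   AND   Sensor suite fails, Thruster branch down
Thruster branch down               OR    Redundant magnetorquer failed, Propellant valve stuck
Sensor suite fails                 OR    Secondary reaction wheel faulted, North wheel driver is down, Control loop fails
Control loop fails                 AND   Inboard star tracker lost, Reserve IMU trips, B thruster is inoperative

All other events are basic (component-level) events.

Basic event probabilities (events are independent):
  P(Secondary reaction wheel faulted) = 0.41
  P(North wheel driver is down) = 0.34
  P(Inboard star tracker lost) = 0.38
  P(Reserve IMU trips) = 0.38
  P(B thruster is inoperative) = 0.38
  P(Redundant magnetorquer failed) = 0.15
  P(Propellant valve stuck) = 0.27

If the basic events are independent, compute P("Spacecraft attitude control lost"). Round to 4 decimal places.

P(Control loop fails) [AND] = 0.38 × 0.38 × 0.38 = 0.054872
P(Sensor suite fails) [OR] = 1 − (1−0.41) × (1−0.34) × (1−0.054872) = 0.631967
P(Thruster branch down) [OR] = 1 − (1−0.15) × (1−0.27) = 0.379500
P(Spacecraft attitude control lost) [AND] = 0.631967 × 0.379500 = 0.239831
Rounded to 4 decimal places: P(Spacecraft attitude control lost) ≈ 0.2398.

0.2398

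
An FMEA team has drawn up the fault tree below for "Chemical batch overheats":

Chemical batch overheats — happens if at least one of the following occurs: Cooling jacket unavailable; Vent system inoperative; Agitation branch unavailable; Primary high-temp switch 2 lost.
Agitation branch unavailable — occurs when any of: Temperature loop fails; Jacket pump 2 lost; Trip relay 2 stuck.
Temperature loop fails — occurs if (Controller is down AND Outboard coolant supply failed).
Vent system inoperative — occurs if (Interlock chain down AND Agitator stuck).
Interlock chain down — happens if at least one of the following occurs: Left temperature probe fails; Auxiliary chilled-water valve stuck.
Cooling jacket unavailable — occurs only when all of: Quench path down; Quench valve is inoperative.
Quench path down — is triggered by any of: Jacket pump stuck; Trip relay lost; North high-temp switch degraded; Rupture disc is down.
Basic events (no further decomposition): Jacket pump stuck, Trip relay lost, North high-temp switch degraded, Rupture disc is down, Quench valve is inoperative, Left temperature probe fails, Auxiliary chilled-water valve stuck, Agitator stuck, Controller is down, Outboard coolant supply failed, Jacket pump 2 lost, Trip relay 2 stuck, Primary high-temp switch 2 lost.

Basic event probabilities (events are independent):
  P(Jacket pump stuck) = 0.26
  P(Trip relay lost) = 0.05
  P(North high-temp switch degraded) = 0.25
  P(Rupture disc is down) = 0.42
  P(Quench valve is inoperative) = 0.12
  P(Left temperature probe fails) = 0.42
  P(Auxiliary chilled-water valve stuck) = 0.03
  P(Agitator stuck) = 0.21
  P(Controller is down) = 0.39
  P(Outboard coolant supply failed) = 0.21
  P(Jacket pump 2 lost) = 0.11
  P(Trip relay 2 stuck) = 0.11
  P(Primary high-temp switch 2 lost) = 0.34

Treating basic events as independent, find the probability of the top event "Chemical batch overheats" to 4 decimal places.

0.6004

P(Quench path down) [OR] = 1 − (1−0.26) × (1−0.05) × (1−0.25) × (1−0.42) = 0.694195
P(Cooling jacket unavailable) [AND] = 0.694195 × 0.12 = 0.083303
P(Interlock chain down) [OR] = 1 − (1−0.42) × (1−0.03) = 0.437400
P(Vent system inoperative) [AND] = 0.437400 × 0.21 = 0.091854
P(Temperature loop fails) [AND] = 0.39 × 0.21 = 0.081900
P(Agitation branch unavailable) [OR] = 1 − (1−0.081900) × (1−0.11) × (1−0.11) = 0.272773
P(Chemical batch overheats) [OR] = 1 − (1−0.083303) × (1−0.091854) × (1−0.272773) × (1−0.34) = 0.600428
Rounded to 4 decimal places: P(Chemical batch overheats) ≈ 0.6004.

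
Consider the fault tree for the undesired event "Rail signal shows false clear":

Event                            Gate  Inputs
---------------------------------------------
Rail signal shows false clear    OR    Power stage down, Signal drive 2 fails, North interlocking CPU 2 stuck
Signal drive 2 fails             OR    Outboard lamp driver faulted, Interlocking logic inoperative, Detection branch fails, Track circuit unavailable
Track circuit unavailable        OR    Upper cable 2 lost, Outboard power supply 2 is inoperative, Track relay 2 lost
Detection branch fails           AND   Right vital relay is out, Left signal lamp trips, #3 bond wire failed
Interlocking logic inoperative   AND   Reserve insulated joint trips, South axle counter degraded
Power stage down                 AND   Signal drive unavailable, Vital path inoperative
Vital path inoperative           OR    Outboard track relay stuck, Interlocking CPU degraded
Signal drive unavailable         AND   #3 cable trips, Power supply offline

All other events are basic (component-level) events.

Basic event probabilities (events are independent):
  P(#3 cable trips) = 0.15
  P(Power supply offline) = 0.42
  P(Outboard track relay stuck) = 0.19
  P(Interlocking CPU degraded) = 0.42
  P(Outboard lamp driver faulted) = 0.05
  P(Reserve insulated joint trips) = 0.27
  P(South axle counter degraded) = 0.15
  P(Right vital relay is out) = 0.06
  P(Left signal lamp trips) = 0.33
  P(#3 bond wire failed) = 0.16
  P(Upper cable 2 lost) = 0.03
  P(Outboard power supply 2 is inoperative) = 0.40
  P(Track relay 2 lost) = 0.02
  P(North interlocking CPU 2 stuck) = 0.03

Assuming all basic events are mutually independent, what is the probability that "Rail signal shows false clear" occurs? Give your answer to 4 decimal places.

0.5141

P(Signal drive unavailable) [AND] = 0.15 × 0.42 = 0.063000
P(Vital path inoperative) [OR] = 1 − (1−0.19) × (1−0.42) = 0.530200
P(Power stage down) [AND] = 0.063000 × 0.530200 = 0.033403
P(Interlocking logic inoperative) [AND] = 0.27 × 0.15 = 0.040500
P(Detection branch fails) [AND] = 0.06 × 0.33 × 0.16 = 0.003168
P(Track circuit unavailable) [OR] = 1 − (1−0.03) × (1−0.40) × (1−0.02) = 0.429640
P(Signal drive 2 fails) [OR] = 1 − (1−0.05) × (1−0.040500) × (1−0.003168) × (1−0.429640) = 0.481750
P(Rail signal shows false clear) [OR] = 1 − (1−0.033403) × (1−0.481750) × (1−0.03) = 0.514089
Rounded to 4 decimal places: P(Rail signal shows false clear) ≈ 0.5141.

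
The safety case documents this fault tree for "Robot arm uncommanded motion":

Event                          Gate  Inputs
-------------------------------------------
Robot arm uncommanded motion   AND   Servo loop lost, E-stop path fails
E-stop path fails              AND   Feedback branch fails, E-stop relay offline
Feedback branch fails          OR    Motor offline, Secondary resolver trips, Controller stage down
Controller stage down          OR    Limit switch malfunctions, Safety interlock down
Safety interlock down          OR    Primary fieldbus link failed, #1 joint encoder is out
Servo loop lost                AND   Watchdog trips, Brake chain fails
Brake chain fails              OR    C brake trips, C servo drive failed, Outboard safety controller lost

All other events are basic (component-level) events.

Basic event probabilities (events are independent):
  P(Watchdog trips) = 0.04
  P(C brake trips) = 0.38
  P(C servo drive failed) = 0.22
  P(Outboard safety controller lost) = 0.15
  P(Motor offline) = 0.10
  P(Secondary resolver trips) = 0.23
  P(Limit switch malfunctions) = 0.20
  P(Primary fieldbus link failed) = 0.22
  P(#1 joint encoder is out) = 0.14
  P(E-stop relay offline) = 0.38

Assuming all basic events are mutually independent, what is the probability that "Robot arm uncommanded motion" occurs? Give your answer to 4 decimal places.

P(Brake chain fails) [OR] = 1 − (1−0.38) × (1−0.22) × (1−0.15) = 0.588940
P(Servo loop lost) [AND] = 0.04 × 0.588940 = 0.023558
P(Safety interlock down) [OR] = 1 − (1−0.22) × (1−0.14) = 0.329200
P(Controller stage down) [OR] = 1 − (1−0.20) × (1−0.329200) = 0.463360
P(Feedback branch fails) [OR] = 1 − (1−0.10) × (1−0.23) × (1−0.463360) = 0.628108
P(E-stop path fails) [AND] = 0.628108 × 0.38 = 0.238681
P(Robot arm uncommanded motion) [AND] = 0.023558 × 0.238681 = 0.005623
Rounded to 4 decimal places: P(Robot arm uncommanded motion) ≈ 0.0056.

0.0056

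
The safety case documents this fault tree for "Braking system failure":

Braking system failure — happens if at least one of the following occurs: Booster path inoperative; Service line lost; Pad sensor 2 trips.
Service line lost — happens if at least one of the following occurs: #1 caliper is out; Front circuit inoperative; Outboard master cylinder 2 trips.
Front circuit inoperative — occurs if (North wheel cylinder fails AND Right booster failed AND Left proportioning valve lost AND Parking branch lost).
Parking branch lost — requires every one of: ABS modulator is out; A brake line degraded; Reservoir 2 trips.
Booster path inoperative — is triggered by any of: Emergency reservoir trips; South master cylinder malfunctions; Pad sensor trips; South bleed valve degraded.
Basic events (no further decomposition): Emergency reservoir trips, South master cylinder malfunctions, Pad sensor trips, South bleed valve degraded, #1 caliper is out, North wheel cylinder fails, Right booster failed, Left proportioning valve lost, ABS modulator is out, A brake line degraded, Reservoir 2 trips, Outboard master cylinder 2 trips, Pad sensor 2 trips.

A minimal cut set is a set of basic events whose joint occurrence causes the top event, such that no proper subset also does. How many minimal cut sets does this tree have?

8

Booster path inoperative [OR]: union of children's cut sets → 4 cut set(s).
Parking branch lost [AND]: one cut set from each child combined → 1 × 1 × 1 = 1 cut set(s).
Front circuit inoperative [AND]: one cut set from each child combined → 1 × 1 × 1 × 1 = 1 cut set(s).
Service line lost [OR]: union of children's cut sets → 3 cut set(s).
Braking system failure [OR]: union of children's cut sets → 8 cut set(s).
Minimal cut sets: {Emergency reservoir trips}; {South master cylinder malfunctions}; {Pad sensor trips}; {South bleed valve degraded}; {#1 caliper is out}; {A brake line degraded, ABS modulator is out, Left proportioning valve lost, North wheel cylinder fails, Reservoir 2 trips, Right booster failed}; {Outboard master cylinder 2 trips}; {Pad sensor 2 trips}.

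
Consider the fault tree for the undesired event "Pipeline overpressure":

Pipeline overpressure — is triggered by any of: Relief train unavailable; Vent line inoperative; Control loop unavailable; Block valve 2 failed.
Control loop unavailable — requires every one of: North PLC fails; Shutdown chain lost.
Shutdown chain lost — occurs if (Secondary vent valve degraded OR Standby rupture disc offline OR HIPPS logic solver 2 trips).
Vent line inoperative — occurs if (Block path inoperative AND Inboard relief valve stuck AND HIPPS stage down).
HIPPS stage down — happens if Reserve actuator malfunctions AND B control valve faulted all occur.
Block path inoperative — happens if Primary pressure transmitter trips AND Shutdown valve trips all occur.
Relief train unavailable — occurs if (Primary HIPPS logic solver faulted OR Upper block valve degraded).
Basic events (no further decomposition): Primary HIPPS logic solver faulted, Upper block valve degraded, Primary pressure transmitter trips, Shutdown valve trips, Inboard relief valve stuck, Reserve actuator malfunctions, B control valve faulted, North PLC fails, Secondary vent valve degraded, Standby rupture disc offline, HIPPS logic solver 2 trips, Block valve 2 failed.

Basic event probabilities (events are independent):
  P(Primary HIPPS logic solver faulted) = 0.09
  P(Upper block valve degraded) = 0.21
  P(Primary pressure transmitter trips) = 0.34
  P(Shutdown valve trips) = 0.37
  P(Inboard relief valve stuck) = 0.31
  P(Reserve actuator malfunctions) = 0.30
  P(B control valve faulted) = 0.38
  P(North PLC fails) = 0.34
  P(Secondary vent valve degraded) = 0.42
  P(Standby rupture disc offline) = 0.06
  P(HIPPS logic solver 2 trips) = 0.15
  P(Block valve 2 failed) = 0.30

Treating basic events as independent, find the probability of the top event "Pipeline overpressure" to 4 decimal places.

0.5904

P(Relief train unavailable) [OR] = 1 − (1−0.09) × (1−0.21) = 0.281100
P(Block path inoperative) [AND] = 0.34 × 0.37 = 0.125800
P(HIPPS stage down) [AND] = 0.30 × 0.38 = 0.114000
P(Vent line inoperative) [AND] = 0.125800 × 0.31 × 0.114000 = 0.004446
P(Shutdown chain lost) [OR] = 1 − (1−0.42) × (1−0.06) × (1−0.15) = 0.536580
P(Control loop unavailable) [AND] = 0.34 × 0.536580 = 0.182437
P(Pipeline overpressure) [OR] = 1 − (1−0.281100) × (1−0.004446) × (1−0.182437) × (1−0.30) = 0.590407
Rounded to 4 decimal places: P(Pipeline overpressure) ≈ 0.5904.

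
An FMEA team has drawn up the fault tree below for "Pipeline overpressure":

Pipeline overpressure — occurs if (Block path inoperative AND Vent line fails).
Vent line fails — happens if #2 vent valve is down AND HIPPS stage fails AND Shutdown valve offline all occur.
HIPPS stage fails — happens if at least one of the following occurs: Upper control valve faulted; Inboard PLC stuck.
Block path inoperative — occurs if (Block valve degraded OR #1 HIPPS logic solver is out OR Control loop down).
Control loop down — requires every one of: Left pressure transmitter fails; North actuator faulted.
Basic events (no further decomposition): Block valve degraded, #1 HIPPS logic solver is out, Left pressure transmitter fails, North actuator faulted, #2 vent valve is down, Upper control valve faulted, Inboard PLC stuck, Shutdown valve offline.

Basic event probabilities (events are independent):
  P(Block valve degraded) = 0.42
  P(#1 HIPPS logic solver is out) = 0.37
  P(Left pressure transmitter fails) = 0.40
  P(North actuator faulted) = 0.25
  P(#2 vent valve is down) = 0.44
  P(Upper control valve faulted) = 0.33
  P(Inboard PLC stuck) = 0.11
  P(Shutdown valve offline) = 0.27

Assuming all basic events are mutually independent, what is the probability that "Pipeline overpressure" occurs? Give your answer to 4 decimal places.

0.0322

P(Control loop down) [AND] = 0.40 × 0.25 = 0.100000
P(Block path inoperative) [OR] = 1 − (1−0.42) × (1−0.37) × (1−0.100000) = 0.671140
P(HIPPS stage fails) [OR] = 1 − (1−0.33) × (1−0.11) = 0.403700
P(Vent line fails) [AND] = 0.44 × 0.403700 × 0.27 = 0.047960
P(Pipeline overpressure) [AND] = 0.671140 × 0.047960 = 0.032188
Rounded to 4 decimal places: P(Pipeline overpressure) ≈ 0.0322.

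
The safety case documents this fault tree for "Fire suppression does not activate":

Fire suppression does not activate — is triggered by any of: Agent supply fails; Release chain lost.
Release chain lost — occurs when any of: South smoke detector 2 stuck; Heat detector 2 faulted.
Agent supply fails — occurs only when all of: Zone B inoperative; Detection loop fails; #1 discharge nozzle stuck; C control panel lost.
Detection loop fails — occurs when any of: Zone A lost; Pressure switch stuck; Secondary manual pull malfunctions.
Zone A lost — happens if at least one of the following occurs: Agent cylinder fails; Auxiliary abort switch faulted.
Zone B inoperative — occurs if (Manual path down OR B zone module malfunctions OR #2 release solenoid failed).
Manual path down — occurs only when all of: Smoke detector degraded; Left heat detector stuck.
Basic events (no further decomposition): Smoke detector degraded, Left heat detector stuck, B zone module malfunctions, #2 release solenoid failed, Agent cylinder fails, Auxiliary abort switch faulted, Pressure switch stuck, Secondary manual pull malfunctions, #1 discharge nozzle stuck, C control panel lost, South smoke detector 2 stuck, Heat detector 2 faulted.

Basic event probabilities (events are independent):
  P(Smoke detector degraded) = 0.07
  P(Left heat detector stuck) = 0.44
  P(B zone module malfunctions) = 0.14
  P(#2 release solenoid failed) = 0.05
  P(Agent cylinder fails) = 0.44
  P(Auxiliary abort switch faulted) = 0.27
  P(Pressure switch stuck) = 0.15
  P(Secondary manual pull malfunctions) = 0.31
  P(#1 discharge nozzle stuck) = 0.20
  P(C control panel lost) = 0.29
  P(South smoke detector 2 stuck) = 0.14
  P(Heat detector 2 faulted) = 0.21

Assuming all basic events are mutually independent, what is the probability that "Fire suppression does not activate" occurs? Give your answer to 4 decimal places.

P(Manual path down) [AND] = 0.07 × 0.44 = 0.030800
P(Zone B inoperative) [OR] = 1 − (1−0.030800) × (1−0.14) × (1−0.05) = 0.208164
P(Zone A lost) [OR] = 1 − (1−0.44) × (1−0.27) = 0.591200
P(Detection loop fails) [OR] = 1 − (1−0.591200) × (1−0.15) × (1−0.31) = 0.760239
P(Agent supply fails) [AND] = 0.208164 × 0.760239 × 0.20 × 0.29 = 0.009179
P(Release chain lost) [OR] = 1 − (1−0.14) × (1−0.21) = 0.320600
P(Fire suppression does not activate) [OR] = 1 − (1−0.009179) × (1−0.320600) = 0.326836
Rounded to 4 decimal places: P(Fire suppression does not activate) ≈ 0.3268.

0.3268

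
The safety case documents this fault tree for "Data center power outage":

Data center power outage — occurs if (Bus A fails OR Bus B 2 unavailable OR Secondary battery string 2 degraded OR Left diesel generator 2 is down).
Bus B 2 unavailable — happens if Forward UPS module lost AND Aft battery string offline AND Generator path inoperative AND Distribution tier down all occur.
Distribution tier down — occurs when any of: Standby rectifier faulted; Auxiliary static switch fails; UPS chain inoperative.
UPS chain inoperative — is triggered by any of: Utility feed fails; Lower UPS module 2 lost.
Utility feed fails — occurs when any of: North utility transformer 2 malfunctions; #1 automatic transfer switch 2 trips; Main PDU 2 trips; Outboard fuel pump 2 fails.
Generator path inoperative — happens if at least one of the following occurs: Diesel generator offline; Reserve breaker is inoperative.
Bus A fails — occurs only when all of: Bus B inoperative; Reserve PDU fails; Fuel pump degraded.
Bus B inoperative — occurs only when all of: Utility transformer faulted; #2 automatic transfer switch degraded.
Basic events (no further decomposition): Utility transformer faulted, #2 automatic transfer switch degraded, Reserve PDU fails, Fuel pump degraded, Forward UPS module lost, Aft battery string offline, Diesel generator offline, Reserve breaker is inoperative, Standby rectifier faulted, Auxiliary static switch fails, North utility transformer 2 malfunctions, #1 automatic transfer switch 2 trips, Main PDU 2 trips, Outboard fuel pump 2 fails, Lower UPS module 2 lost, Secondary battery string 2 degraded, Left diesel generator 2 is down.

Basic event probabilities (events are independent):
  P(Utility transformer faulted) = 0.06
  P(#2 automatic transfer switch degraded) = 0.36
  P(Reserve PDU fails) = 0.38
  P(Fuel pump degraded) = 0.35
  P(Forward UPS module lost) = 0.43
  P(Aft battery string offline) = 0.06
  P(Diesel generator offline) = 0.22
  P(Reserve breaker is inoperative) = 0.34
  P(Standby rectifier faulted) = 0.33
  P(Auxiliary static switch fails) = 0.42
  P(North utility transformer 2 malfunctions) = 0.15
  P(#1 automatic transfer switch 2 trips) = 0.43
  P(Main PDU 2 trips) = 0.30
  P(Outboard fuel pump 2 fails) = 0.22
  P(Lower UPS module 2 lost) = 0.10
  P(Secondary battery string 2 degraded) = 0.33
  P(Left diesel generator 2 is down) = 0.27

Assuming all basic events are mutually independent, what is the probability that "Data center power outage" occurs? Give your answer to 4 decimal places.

0.5178

P(Bus B inoperative) [AND] = 0.06 × 0.36 = 0.021600
P(Bus A fails) [AND] = 0.021600 × 0.38 × 0.35 = 0.002873
P(Generator path inoperative) [OR] = 1 − (1−0.22) × (1−0.34) = 0.485200
P(Utility feed fails) [OR] = 1 − (1−0.15) × (1−0.43) × (1−0.30) × (1−0.22) = 0.735463
P(UPS chain inoperative) [OR] = 1 − (1−0.735463) × (1−0.10) = 0.761917
P(Distribution tier down) [OR] = 1 − (1−0.33) × (1−0.42) × (1−0.761917) = 0.907481
P(Bus B 2 unavailable) [AND] = 0.43 × 0.06 × 0.485200 × 0.907481 = 0.011360
P(Data center power outage) [OR] = 1 − (1−0.002873) × (1−0.011360) × (1−0.33) × (1−0.27) = 0.517845
Rounded to 4 decimal places: P(Data center power outage) ≈ 0.5178.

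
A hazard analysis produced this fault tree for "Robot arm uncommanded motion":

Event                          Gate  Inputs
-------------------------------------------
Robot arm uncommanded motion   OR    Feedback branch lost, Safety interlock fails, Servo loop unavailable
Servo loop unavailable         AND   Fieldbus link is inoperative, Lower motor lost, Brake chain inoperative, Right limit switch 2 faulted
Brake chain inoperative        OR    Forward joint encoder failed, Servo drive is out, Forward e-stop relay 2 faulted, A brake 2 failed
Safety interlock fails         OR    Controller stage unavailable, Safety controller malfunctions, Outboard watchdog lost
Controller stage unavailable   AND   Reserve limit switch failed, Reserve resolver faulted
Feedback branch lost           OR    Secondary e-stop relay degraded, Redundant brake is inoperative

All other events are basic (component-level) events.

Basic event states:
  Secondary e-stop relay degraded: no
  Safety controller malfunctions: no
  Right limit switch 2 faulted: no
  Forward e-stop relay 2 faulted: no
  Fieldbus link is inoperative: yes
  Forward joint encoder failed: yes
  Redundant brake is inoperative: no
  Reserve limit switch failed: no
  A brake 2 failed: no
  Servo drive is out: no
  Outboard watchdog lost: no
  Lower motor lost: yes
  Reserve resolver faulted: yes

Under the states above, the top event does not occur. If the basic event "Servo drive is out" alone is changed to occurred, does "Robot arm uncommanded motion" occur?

No

Counterfactual: set "Servo drive is out" to occurred.
Feedback branch lost [OR]: Secondary e-stop relay degraded=not, Redundant brake is inoperative=not → no input occurs → does not occur.
Controller stage unavailable [AND]: Reserve limit switch failed=not, Reserve resolver faulted=occurs → not all inputs occur → does not occur.
Safety interlock fails [OR]: Controller stage unavailable=not, Safety controller malfunctions=not, Outboard watchdog lost=not → no input occurs → does not occur.
Brake chain inoperative [OR]: Forward joint encoder failed=occurs, Servo drive is out=occurs, Forward e-stop relay 2 faulted=not, A brake 2 failed=not → at least one input occurs → occurs.
Servo loop unavailable [AND]: Fieldbus link is inoperative=occurs, Lower motor lost=occurs, Brake chain inoperative=occurs, Right limit switch 2 faulted=not → not all inputs occur → does not occur.
Robot arm uncommanded motion [OR]: Feedback branch lost=not, Safety interlock fails=not, Servo loop unavailable=not → no input occurs → does not occur.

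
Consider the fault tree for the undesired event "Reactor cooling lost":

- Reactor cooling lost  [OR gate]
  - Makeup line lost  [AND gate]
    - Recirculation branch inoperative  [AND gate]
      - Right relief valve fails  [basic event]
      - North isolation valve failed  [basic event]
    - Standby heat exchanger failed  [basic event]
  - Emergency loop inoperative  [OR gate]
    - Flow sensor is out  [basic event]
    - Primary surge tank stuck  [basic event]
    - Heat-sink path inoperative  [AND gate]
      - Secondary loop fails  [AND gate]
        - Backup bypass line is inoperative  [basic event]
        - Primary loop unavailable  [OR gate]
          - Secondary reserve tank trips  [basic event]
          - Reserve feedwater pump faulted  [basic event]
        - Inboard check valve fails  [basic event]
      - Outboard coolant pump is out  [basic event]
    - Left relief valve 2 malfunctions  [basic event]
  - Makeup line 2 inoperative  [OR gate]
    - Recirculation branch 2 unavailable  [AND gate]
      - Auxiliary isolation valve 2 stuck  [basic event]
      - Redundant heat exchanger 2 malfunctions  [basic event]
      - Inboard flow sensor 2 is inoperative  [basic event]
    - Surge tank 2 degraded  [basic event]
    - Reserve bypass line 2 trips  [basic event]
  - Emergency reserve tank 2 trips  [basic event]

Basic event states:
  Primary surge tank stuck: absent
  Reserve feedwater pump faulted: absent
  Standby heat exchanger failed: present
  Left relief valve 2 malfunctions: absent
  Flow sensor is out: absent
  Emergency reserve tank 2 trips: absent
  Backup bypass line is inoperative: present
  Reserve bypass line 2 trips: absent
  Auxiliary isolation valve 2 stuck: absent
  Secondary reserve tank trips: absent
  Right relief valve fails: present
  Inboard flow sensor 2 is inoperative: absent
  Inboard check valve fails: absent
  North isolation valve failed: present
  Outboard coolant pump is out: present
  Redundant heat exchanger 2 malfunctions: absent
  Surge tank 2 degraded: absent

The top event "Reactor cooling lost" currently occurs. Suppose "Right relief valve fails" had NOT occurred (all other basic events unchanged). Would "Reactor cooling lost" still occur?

No

Counterfactual: set "Right relief valve fails" to not occurred.
Recirculation branch inoperative [AND]: Right relief valve fails=not, North isolation valve failed=occurs → not all inputs occur → does not occur.
Makeup line lost [AND]: Recirculation branch inoperative=not, Standby heat exchanger failed=occurs → not all inputs occur → does not occur.
Primary loop unavailable [OR]: Secondary reserve tank trips=not, Reserve feedwater pump faulted=not → no input occurs → does not occur.
Secondary loop fails [AND]: Backup bypass line is inoperative=occurs, Primary loop unavailable=not, Inboard check valve fails=not → not all inputs occur → does not occur.
Heat-sink path inoperative [AND]: Secondary loop fails=not, Outboard coolant pump is out=occurs → not all inputs occur → does not occur.
Emergency loop inoperative [OR]: Flow sensor is out=not, Primary surge tank stuck=not, Heat-sink path inoperative=not, Left relief valve 2 malfunctions=not → no input occurs → does not occur.
Recirculation branch 2 unavailable [AND]: Auxiliary isolation valve 2 stuck=not, Redundant heat exchanger 2 malfunctions=not, Inboard flow sensor 2 is inoperative=not → not all inputs occur → does not occur.
Makeup line 2 inoperative [OR]: Recirculation branch 2 unavailable=not, Surge tank 2 degraded=not, Reserve bypass line 2 trips=not → no input occurs → does not occur.
Reactor cooling lost [OR]: Makeup line lost=not, Emergency loop inoperative=not, Makeup line 2 inoperative=not, Emergency reserve tank 2 trips=not → no input occurs → does not occur.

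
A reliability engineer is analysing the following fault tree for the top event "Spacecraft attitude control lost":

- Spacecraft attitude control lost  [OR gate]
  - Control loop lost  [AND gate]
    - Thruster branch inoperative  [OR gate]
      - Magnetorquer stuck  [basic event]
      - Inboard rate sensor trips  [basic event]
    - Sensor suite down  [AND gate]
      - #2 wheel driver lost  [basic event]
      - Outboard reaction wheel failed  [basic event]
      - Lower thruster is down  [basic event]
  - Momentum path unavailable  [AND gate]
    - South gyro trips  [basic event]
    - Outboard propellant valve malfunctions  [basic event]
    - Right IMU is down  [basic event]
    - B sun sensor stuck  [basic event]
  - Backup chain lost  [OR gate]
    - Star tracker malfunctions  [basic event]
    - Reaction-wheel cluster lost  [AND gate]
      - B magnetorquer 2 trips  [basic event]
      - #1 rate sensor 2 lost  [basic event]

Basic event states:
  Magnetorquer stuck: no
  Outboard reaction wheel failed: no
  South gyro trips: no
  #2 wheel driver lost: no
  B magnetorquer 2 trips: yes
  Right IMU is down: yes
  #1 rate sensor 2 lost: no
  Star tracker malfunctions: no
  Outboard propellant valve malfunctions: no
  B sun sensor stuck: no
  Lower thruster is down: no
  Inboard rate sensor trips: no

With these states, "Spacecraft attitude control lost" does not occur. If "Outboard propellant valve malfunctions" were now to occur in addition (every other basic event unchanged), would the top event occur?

Counterfactual: set "Outboard propellant valve malfunctions" to occurred.
Thruster branch inoperative [OR]: Magnetorquer stuck=not, Inboard rate sensor trips=not → no input occurs → does not occur.
Sensor suite down [AND]: #2 wheel driver lost=not, Outboard reaction wheel failed=not, Lower thruster is down=not → not all inputs occur → does not occur.
Control loop lost [AND]: Thruster branch inoperative=not, Sensor suite down=not → not all inputs occur → does not occur.
Momentum path unavailable [AND]: South gyro trips=not, Outboard propellant valve malfunctions=occurs, Right IMU is down=occurs, B sun sensor stuck=not → not all inputs occur → does not occur.
Reaction-wheel cluster lost [AND]: B magnetorquer 2 trips=occurs, #1 rate sensor 2 lost=not → not all inputs occur → does not occur.
Backup chain lost [OR]: Star tracker malfunctions=not, Reaction-wheel cluster lost=not → no input occurs → does not occur.
Spacecraft attitude control lost [OR]: Control loop lost=not, Momentum path unavailable=not, Backup chain lost=not → no input occurs → does not occur.

No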